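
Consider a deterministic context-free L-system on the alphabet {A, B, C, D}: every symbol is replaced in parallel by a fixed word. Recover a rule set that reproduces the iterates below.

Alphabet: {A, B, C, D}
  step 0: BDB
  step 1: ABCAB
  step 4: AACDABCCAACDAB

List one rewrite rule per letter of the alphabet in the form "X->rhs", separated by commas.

  step 0 ⇒ step 1: BDB ⇒ AB·C·AB
    B ↦ AB
    D ↦ C
    A ↦ D  (constrained at step 1)
    C ↦ AA  (constrained at step 1)

A->D, B->AB, C->AA, D->C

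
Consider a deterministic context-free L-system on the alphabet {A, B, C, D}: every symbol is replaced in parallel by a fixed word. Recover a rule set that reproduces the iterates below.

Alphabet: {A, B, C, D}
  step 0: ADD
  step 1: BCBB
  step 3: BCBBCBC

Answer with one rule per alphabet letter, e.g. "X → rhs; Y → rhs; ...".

  step 0 ⇒ step 1: ADD ⇒ BC·B·B
    A ↦ BC
    D ↦ B
    B ↦ A  (constrained at step 1)
    C ↦ D  (constrained at step 1)

A->BC, B->A, C->D, D->B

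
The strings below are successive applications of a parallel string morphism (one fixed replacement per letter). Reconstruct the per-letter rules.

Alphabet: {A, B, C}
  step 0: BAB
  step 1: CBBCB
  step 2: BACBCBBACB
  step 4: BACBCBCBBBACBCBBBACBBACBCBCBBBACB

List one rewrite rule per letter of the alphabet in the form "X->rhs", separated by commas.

  step 1 ⇒ step 2: CBBCB ⇒ BA·CB·CB·BA·CB
    B ↦ CB
    C ↦ BA
  step 0 ⇒ step 1: BAB ⇒ CB·B·CB
    A ↦ B

A->B, B->CB, C->BA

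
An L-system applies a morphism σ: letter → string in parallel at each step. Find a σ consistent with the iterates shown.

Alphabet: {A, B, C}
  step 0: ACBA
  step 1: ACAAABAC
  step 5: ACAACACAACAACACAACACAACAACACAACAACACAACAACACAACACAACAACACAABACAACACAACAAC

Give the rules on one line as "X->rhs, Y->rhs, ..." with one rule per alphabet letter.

  step 0 ⇒ step 1: ACBA ⇒ AC·A·AAB·AC
    A ↦ AC
    B ↦ AAB
    C ↦ A

A->AC, B->AAB, C->A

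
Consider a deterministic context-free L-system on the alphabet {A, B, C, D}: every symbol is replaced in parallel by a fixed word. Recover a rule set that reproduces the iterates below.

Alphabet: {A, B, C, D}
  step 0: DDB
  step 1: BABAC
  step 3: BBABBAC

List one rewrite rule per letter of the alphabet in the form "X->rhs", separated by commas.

A->D, B->C, C->B, D->BA

  step 0 ⇒ step 1: DDB ⇒ BA·BA·C
    B ↦ C
    D ↦ BA
    A ↦ D  (constrained at step 1)
    C ↦ B  (constrained at step 1)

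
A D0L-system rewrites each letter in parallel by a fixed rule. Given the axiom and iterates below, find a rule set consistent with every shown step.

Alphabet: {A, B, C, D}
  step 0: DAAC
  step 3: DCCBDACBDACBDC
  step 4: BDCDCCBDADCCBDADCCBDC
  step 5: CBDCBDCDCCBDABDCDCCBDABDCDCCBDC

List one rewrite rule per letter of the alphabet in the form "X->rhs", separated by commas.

  step 4 ⇒ step 5: BDCDCCBDADCCBDADCCBDC ⇒ C·B·DC·B·DC·DC·C·B·DA·B·DC·DC·C·B·DA·B·DC·DC·C·B·DC
    A ↦ DA
    B ↦ C
    C ↦ DC
    D ↦ B

A->DA, B->C, C->DC, D->B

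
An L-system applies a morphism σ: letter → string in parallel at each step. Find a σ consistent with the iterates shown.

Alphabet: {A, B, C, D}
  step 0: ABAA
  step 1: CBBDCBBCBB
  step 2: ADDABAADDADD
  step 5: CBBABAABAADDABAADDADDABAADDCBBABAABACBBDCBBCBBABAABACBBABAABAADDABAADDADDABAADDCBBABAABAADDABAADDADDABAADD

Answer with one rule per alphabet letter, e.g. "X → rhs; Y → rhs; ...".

A->CBB, B->D, C->A, D->ABA

  step 1 ⇒ step 2: CBBDCBBCBB ⇒ A·D·D·ABA·A·D·D·A·D·D
    B ↦ D
    C ↦ A
    D ↦ ABA
  step 0 ⇒ step 1: ABAA ⇒ CBB·D·CBB·CBB
    A ↦ CBB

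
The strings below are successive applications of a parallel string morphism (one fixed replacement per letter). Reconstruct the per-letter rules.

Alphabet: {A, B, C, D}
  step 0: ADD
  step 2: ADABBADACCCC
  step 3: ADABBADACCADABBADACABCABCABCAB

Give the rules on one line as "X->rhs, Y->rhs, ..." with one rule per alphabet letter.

  step 2 ⇒ step 3: ADABBADACCCC ⇒ ADA·BB·ADA·C·C·ADA·BB·ADA·CAB·CAB·CAB·CAB
    A ↦ ADA
    B ↦ C
    C ↦ CAB
    D ↦ BB

A->ADA, B->C, C->CAB, D->BB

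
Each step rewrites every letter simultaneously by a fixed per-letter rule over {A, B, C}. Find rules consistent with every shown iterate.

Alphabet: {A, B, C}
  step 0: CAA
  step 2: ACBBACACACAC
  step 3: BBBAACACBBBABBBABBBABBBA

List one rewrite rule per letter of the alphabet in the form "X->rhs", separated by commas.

A->BB, B->AC, C->BA

  step 2 ⇒ step 3: ACBBACACACAC ⇒ BB·BA·AC·AC·BB·BA·BB·BA·BB·BA·BB·BA
    A ↦ BB
    B ↦ AC
    C ↦ BA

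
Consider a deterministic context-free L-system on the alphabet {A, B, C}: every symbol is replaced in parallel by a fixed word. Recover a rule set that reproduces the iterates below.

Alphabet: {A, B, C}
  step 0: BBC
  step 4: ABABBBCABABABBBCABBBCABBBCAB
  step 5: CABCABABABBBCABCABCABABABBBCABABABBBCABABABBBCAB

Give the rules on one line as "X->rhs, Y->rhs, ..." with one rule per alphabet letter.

A->C, B->AB, C->BB

  step 4 ⇒ step 5: ABABBBCABABABBBCABBBCABBBCAB ⇒ C·AB·C·AB·AB·AB·BB·C·AB·C·AB·C·AB·AB·AB·BB·C·AB·AB·AB·BB·C·AB·AB·AB·BB·C·AB
    A ↦ C
    B ↦ AB
    C ↦ BB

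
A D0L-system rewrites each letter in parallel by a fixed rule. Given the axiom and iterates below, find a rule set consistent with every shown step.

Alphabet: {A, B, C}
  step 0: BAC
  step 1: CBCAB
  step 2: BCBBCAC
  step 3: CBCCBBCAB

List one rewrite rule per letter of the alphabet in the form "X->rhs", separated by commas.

A->BCA, B->C, C->B

  step 2 ⇒ step 3: BCBBCAC ⇒ C·B·C·C·B·BCA·B
    A ↦ BCA
    B ↦ C
    C ↦ B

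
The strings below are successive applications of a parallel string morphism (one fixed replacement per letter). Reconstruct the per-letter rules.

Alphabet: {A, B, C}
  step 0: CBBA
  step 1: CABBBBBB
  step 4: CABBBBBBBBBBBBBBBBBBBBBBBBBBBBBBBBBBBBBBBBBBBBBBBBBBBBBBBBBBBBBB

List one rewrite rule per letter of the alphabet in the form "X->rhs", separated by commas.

A->BB, B->BB, C->CA

  step 0 ⇒ step 1: CBBA ⇒ CA·BB·BB·BB
    A ↦ BB
    B ↦ BB
    C ↦ CA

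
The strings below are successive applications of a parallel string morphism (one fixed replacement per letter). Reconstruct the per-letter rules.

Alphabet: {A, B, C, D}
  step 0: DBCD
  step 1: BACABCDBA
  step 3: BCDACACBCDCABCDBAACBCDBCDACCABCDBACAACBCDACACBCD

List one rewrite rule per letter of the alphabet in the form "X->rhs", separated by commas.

A->AC, B->CA, C->BCD, D->BA

  step 0 ⇒ step 1: DBCD ⇒ BA·CA·BCD·BA
    B ↦ CA
    C ↦ BCD
    D ↦ BA
    A ↦ AC  (constrained at step 1)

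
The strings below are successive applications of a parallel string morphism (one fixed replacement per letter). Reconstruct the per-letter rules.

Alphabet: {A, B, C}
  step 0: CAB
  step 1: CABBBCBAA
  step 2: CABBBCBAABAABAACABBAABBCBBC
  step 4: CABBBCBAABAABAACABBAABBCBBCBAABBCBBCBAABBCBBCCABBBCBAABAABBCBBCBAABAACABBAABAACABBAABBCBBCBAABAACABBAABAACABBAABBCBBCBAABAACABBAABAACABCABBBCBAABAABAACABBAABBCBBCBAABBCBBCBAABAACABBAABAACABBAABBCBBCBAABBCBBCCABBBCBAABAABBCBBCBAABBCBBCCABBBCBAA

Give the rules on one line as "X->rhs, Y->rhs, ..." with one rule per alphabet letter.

  step 1 ⇒ step 2: CABBBCBAA ⇒ CAB·BBC·BAA·BAA·BAA·CAB·BAA·BBC·BBC
    A ↦ BBC
    B ↦ BAA
    C ↦ CAB

A->BBC, B->BAA, C->CAB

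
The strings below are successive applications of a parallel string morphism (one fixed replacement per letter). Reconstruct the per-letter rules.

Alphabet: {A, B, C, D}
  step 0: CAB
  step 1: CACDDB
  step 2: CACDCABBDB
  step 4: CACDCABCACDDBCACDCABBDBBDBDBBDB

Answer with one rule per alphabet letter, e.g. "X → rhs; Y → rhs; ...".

  step 1 ⇒ step 2: CACDDB ⇒ CA·CD·CA·B·B·DB
    A ↦ CD
    B ↦ DB
    C ↦ CA
    D ↦ B

A->CD, B->DB, C->CA, D->B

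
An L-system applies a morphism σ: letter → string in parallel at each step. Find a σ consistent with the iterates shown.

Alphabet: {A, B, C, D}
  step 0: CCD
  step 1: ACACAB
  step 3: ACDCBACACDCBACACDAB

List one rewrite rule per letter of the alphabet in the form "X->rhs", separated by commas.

A->CB, B->D, C->AC, D->AB

  step 0 ⇒ step 1: CCD ⇒ AC·AC·AB
    C ↦ AC
    D ↦ AB
    A ↦ CB  (constrained at step 1)
    B ↦ D  (constrained at step 1)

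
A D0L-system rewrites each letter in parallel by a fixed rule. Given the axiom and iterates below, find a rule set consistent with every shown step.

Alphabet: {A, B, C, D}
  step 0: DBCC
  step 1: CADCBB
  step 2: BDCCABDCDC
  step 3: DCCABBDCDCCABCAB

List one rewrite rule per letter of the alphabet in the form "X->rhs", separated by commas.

  step 2 ⇒ step 3: BDCCABDCDC ⇒ DC·CA·B·B·DC·DC·CA·B·CA·B
    A ↦ DC
    B ↦ DC
    C ↦ B
    D ↦ CA

A->DC, B->DC, C->B, D->CA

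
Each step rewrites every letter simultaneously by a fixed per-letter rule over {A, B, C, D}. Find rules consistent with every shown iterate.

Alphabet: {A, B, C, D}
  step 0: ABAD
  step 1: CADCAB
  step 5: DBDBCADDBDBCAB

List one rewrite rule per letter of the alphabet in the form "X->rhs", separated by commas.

  step 0 ⇒ step 1: ABAD ⇒ CA·D·CA·B
    A ↦ CA
    B ↦ D
    D ↦ B
    C ↦ B  (constrained at step 1)

A->CA, B->D, C->B, D->B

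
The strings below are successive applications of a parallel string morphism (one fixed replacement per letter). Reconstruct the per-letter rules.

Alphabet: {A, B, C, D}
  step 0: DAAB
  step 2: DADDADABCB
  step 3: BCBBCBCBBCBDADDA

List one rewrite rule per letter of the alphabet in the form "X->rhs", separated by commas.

  step 2 ⇒ step 3: DADDADABCB ⇒ BC·B·BC·BC·B·BC·B·DA·D·DA
    A ↦ B
    B ↦ DA
    C ↦ D
    D ↦ BC

A->B, B->DA, C->D, D->BC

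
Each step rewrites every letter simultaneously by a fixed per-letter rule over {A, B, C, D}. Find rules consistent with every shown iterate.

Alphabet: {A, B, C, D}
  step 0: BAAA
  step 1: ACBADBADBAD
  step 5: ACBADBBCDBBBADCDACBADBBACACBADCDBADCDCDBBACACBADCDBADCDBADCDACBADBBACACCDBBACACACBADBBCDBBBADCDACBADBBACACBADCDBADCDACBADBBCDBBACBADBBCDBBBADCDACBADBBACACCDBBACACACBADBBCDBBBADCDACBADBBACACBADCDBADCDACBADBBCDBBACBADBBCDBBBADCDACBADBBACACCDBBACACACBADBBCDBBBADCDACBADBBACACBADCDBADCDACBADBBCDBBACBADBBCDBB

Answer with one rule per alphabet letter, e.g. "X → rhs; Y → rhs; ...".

  step 0 ⇒ step 1: BAAA ⇒ AC·BAD·BAD·BAD
    A ↦ BAD
    B ↦ AC
    C ↦ CD  (constrained at step 1)
    D ↦ BB  (constrained at step 1)

A->BAD, B->AC, C->CD, D->BB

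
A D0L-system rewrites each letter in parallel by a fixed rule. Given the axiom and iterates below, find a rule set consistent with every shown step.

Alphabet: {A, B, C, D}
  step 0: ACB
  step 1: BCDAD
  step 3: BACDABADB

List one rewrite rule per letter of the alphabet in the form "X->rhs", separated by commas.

A->B, B->AD, C->CD, D->A

  step 0 ⇒ step 1: ACB ⇒ B·CD·AD
    A ↦ B
    B ↦ AD
    C ↦ CD
    D ↦ A  (constrained at step 1)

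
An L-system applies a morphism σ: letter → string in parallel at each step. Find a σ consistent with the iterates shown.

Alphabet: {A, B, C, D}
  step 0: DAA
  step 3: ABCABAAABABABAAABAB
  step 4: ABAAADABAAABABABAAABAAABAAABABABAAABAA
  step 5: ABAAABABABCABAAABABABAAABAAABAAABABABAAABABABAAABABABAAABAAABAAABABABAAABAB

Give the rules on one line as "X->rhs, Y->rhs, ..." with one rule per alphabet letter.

A->AB, B->AA, C->AD, D->C

  step 4 ⇒ step 5: ABAAADABAAABABABAAABAAABAAABABABAAABAA ⇒ AB·AA·AB·AB·AB·C·AB·AA·AB·AB·AB·AA·AB·AA·AB·AA·AB·AB·AB·AA·AB·AB·AB·AA·AB·AB·AB·AA·AB·AA·AB·AA·AB·AB·AB·AA·AB·AB
    A ↦ AB
    B ↦ AA
    D ↦ C
  step 3 ⇒ step 4: ABCABAAABABABAAABAB ⇒ AB·AA·AD·AB·AA·AB·AB·AB·AA·AB·AA·AB·AA·AB·AB·AB·AA·AB·AA
    C ↦ AD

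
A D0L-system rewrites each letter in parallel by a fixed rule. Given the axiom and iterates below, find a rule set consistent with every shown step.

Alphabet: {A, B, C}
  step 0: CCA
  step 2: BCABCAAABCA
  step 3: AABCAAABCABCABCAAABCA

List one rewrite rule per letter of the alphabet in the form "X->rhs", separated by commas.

  step 2 ⇒ step 3: BCABCAAABCA ⇒ A·A·BCA·A·A·BCA·BCA·BCA·A·A·BCA
    A ↦ BCA
    B ↦ A
    C ↦ A

A->BCA, B->A, C->A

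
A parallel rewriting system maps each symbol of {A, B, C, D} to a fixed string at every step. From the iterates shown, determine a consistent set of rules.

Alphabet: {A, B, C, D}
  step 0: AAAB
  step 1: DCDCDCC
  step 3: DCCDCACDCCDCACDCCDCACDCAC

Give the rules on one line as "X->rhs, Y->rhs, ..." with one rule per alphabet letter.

A->DC, B->C, C->AC, D->AB

  step 0 ⇒ step 1: AAAB ⇒ DC·DC·DC·C
    A ↦ DC
    B ↦ C
    C ↦ AC  (constrained at step 1)
    D ↦ AB  (constrained at step 1)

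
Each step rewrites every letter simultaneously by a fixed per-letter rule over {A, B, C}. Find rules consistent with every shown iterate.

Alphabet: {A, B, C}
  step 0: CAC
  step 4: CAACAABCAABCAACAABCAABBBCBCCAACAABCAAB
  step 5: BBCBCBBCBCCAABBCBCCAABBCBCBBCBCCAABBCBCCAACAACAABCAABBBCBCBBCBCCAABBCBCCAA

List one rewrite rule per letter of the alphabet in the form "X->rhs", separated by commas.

  step 4 ⇒ step 5: CAACAABCAABCAACAABCAABBBCBCCAACAABCAAB ⇒ B·BC·BC·B·BC·BC·CAA·B·BC·BC·CAA·B·BC·BC·B·BC·BC·CAA·B·BC·BC·CAA·CAA·CAA·B·CAA·B·B·BC·BC·B·BC·BC·CAA·B·BC·BC·CAA
    A ↦ BC
    B ↦ CAA
    C ↦ B

A->BC, B->CAA, C->B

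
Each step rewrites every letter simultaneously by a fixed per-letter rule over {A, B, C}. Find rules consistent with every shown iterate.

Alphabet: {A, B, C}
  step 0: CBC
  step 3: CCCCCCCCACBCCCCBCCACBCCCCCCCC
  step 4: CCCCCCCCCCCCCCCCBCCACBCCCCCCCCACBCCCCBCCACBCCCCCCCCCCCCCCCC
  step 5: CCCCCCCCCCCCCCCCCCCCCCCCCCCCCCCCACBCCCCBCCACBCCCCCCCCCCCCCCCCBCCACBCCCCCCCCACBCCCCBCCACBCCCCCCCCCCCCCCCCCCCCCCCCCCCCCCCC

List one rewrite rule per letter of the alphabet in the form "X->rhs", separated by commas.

  step 4 ⇒ step 5: CCCCCCCCCCCCCCCCBCCACBCCCCCCCCACBCCCCBCCACBCCCCCCCCCCCCCCCC ⇒ CC·CC·CC·CC·CC·CC·CC·CC·CC·CC·CC·CC·CC·CC·CC·CC·ACB·CC·CC·B·CC·ACB·CC·CC·CC·CC·CC·CC·CC·CC·B·CC·ACB·CC·CC·CC·CC·ACB·CC·CC·B·CC·ACB·CC·CC·CC·CC·CC·CC·CC·CC·CC·CC·CC·CC·CC·CC·CC·CC
    A ↦ B
    B ↦ ACB
    C ↦ CC

A->B, B->ACB, C->CC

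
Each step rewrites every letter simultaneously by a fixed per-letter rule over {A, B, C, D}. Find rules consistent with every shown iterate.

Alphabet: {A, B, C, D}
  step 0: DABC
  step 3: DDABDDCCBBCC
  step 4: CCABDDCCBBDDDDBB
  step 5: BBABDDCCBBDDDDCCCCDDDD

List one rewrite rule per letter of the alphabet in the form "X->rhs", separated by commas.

  step 4 ⇒ step 5: CCABDDCCBBDDDDBB ⇒ B·B·AB·DD·C·C·B·B·DD·DD·C·C·C·C·DD·DD
    A ↦ AB
    B ↦ DD
    C ↦ B
    D ↦ C

A->AB, B->DD, C->B, D->C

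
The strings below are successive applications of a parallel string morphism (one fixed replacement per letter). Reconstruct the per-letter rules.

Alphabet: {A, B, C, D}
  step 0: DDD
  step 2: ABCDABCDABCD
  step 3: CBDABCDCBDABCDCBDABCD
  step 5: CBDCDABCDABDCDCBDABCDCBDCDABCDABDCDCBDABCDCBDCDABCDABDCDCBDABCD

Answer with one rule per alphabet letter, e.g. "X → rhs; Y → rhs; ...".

A->CB, B->D, C->AB, D->CD

  step 2 ⇒ step 3: ABCDABCDABCD ⇒ CB·D·AB·CD·CB·D·AB·CD·CB·D·AB·CD
    A ↦ CB
    B ↦ D
    C ↦ AB
    D ↦ CD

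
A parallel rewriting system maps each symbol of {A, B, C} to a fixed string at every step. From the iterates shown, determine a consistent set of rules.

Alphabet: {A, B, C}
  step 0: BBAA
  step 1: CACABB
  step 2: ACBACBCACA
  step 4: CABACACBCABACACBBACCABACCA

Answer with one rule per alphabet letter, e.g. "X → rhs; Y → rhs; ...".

  step 1 ⇒ step 2: CACABB ⇒ AC·B·AC·B·CA·CA
    A ↦ B
    B ↦ CA
    C ↦ AC

A->B, B->CA, C->AC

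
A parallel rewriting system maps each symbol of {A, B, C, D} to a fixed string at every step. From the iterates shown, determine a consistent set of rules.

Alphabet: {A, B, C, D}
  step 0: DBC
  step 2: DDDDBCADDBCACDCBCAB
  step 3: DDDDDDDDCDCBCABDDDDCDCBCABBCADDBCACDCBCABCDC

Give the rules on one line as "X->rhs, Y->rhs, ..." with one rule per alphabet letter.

  step 2 ⇒ step 3: DDDDBCADDBCACDCBCAB ⇒ DD·DD·DD·DD·CDC·BCA·B·DD·DD·CDC·BCA·B·BCA·DD·BCA·CDC·BCA·B·CDC
    A ↦ B
    B ↦ CDC
    C ↦ BCA
    D ↦ DD

A->B, B->CDC, C->BCA, D->DD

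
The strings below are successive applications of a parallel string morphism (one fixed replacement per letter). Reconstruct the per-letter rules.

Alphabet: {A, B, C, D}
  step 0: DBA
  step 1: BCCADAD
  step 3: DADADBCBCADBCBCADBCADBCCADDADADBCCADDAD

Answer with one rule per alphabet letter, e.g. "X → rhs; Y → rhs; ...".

  step 0 ⇒ step 1: DBA ⇒ BC·CAD·AD
    A ↦ AD
    B ↦ CAD
    D ↦ BC
    C ↦ DAD  (constrained at step 1)

A->AD, B->CAD, C->DAD, D->BC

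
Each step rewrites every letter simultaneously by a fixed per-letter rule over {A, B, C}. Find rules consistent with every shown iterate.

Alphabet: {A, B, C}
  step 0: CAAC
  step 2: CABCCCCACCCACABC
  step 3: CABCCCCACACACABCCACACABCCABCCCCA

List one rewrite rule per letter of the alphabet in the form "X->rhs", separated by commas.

A->BC, B->CC, C->CA

  step 2 ⇒ step 3: CABCCCCACCCACABC ⇒ CA·BC·CC·CA·CA·CA·CA·BC·CA·CA·CA·BC·CA·BC·CC·CA
    A ↦ BC
    B ↦ CC
    C ↦ CA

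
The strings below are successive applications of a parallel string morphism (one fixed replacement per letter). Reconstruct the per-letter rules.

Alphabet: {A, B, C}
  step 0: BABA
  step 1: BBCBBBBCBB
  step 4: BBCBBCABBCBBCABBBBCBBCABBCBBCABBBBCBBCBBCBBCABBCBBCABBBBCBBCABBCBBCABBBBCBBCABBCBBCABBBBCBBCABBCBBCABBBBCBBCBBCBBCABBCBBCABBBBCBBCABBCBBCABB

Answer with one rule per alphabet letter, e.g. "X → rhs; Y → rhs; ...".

  step 0 ⇒ step 1: BABA ⇒ BBC·BB·BBC·BB
    A ↦ BB
    B ↦ BBC
    C ↦ A  (constrained at step 1)

A->BB, B->BBC, C->A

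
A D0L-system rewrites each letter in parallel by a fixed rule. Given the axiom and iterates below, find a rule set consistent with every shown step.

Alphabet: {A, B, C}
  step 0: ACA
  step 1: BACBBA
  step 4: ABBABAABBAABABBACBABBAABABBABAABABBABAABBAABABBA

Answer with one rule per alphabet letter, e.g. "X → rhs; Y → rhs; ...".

  step 0 ⇒ step 1: ACA ⇒ BA·CB·BA
    A ↦ BA
    C ↦ CB
    B ↦ AB  (constrained at step 1)

A->BA, B->AB, C->CB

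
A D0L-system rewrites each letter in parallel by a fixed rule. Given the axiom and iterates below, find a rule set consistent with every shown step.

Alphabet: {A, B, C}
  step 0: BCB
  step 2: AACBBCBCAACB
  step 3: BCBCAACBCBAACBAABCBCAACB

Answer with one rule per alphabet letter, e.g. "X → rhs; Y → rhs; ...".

  step 2 ⇒ step 3: AACBBCBCAACB ⇒ BC·BC·AA·CB·CB·AA·CB·AA·BC·BC·AA·CB
    A ↦ BC
    B ↦ CB
    C ↦ AA

A->BC, B->CB, C->AA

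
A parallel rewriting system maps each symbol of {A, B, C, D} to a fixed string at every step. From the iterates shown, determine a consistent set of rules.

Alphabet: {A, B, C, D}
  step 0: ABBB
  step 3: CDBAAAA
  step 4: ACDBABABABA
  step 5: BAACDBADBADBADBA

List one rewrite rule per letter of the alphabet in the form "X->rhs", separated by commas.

A->BA, B->D, C->A, D->C

  step 4 ⇒ step 5: ACDBABABABA ⇒ BA·A·C·D·BA·D·BA·D·BA·D·BA
    A ↦ BA
    B ↦ D
    C ↦ A
    D ↦ C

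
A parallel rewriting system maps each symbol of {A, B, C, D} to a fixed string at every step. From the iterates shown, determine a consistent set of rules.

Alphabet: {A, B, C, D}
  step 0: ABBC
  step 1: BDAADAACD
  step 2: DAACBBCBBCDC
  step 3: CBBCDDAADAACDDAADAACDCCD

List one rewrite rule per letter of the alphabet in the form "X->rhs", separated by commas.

A->B, B->DAA, C->CD, D->C

  step 2 ⇒ step 3: DAACBBCBBCDC ⇒ C·B·B·CD·DAA·DAA·CD·DAA·DAA·CD·C·CD
    A ↦ B
    B ↦ DAA
    C ↦ CD
    D ↦ C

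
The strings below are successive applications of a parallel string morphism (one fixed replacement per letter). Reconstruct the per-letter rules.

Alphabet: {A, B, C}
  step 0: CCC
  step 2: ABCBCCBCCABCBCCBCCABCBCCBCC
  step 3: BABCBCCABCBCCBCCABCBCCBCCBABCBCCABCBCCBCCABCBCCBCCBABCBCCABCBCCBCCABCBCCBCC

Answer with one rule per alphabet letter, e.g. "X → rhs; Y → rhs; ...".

A->B, B->ABC, C->BCC

  step 2 ⇒ step 3: ABCBCCBCCABCBCCBCCABCBCCBCC ⇒ B·ABC·BCC·ABC·BCC·BCC·ABC·BCC·BCC·B·ABC·BCC·ABC·BCC·BCC·ABC·BCC·BCC·B·ABC·BCC·ABC·BCC·BCC·ABC·BCC·BCC
    A ↦ B
    B ↦ ABC
    C ↦ BCC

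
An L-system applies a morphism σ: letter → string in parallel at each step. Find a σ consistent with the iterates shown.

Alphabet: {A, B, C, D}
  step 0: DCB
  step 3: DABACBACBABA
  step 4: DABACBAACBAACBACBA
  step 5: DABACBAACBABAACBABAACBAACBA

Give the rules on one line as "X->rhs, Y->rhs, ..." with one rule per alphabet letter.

  step 4 ⇒ step 5: DABACBAACBAACBACBA ⇒ DA·BA·C·BA·A·C·BA·BA·A·C·BA·BA·A·C·BA·A·C·BA
    A ↦ BA
    B ↦ C
    C ↦ A
    D ↦ DA

A->BA, B->C, C->A, D->DA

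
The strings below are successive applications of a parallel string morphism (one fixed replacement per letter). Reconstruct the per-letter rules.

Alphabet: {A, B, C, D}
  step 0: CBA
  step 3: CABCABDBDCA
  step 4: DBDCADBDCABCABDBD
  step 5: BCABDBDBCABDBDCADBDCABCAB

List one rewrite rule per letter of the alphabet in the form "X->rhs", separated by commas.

  step 4 ⇒ step 5: DBDCADBDCABCABDBD ⇒ B·CA·B·D·BD·B·CA·B·D·BD·CA·D·BD·CA·B·CA·B
    A ↦ BD
    B ↦ CA
    C ↦ D
    D ↦ B

A->BD, B->CA, C->D, D->B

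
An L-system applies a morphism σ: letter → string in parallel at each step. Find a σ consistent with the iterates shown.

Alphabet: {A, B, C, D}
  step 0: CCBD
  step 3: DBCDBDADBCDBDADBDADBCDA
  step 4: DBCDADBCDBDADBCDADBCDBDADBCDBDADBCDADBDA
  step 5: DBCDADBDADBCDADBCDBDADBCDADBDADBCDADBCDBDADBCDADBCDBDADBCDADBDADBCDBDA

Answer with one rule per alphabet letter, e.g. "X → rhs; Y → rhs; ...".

  step 4 ⇒ step 5: DBCDADBCDBDADBCDADBCDBDADBCDBDADBCDADBDA ⇒ DB·C·DA·DB·DA·DB·C·DA·DB·C·DB·DA·DB·C·DA·DB·DA·DB·C·DA·DB·C·DB·DA·DB·C·DA·DB·C·DB·DA·DB·C·DA·DB·DA·DB·C·DB·DA
    A ↦ DA
    B ↦ C
    C ↦ DA
    D ↦ DB

A->DA, B->C, C->DA, D->DB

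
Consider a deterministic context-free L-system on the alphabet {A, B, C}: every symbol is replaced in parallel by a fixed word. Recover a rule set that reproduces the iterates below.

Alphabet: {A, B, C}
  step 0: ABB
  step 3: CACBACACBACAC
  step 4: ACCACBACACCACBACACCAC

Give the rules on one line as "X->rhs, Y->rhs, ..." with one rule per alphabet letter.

  step 3 ⇒ step 4: CACBACACBACAC ⇒ AC·C·AC·BA·C·AC·C·AC·BA·C·AC·C·AC
    A ↦ C
    B ↦ BA
    C ↦ AC

A->C, B->BA, C->AC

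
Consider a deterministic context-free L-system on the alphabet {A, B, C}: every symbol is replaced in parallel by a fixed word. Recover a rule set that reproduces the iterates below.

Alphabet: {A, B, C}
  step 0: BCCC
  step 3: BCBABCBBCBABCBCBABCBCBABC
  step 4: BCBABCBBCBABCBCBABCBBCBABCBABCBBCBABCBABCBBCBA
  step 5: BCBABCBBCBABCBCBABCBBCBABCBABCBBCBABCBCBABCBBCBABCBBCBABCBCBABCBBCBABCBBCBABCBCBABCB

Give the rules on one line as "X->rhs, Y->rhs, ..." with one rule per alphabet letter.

A->B, B->BC, C->BA

  step 4 ⇒ step 5: BCBABCBBCBABCBCBABCBBCBABCBABCBBCBABCBABCBBCBA ⇒ BC·BA·BC·B·BC·BA·BC·BC·BA·BC·B·BC·BA·BC·BA·BC·B·BC·BA·BC·BC·BA·BC·B·BC·BA·BC·B·BC·BA·BC·BC·BA·BC·B·BC·BA·BC·B·BC·BA·BC·BC·BA·BC·B
    A ↦ B
    B ↦ BC
    C ↦ BA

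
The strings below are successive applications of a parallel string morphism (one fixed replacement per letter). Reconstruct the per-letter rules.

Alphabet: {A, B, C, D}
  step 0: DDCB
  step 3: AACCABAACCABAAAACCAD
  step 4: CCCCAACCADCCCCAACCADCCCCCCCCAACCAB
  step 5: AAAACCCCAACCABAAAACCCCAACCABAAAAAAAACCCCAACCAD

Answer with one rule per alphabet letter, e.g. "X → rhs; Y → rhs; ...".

A->CC, B->AD, C->A, D->AB

  step 4 ⇒ step 5: CCCCAACCADCCCCAACCADCCCCCCCCAACCAB ⇒ A·A·A·A·CC·CC·A·A·CC·AB·A·A·A·A·CC·CC·A·A·CC·AB·A·A·A·A·A·A·A·A·CC·CC·A·A·CC·AD
    A ↦ CC
    B ↦ AD
    C ↦ A
    D ↦ AB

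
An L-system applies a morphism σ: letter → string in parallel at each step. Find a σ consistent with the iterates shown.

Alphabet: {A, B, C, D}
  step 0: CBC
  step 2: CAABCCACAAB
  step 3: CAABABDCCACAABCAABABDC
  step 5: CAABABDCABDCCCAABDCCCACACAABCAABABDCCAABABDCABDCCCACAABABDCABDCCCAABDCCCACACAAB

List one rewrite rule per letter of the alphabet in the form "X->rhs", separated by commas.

A->AB, B->DC, C->CA, D->C

  step 2 ⇒ step 3: CAABCCACAAB ⇒ CA·AB·AB·DC·CA·CA·AB·CA·AB·AB·DC
    A ↦ AB
    B ↦ DC
    C ↦ CA
    D ↦ C  (constrained at step 3)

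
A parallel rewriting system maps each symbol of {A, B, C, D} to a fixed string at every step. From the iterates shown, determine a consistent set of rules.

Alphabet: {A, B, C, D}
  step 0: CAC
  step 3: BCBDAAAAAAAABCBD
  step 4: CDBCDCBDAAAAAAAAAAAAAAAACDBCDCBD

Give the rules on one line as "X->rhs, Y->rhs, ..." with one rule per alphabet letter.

  step 3 ⇒ step 4: BCBDAAAAAAAABCBD ⇒ CD·B·CD·CBD·AA·AA·AA·AA·AA·AA·AA·AA·CD·B·CD·CBD
    A ↦ AA
    B ↦ CD
    C ↦ B
    D ↦ CBD

A->AA, B->CD, C->B, D->CBD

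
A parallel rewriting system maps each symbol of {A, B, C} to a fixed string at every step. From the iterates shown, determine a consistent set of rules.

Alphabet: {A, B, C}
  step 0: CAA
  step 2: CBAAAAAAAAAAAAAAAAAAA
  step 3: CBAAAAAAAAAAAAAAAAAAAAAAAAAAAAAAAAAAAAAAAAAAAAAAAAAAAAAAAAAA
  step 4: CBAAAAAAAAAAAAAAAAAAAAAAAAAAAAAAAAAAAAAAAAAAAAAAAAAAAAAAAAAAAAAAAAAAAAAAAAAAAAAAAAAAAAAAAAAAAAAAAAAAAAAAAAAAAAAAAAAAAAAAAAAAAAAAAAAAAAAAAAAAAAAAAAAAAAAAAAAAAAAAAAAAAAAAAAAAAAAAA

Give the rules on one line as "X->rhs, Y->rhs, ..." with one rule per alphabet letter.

  step 3 ⇒ step 4: CBAAAAAAAAAAAAAAAAAAAAAAAAAAAAAAAAAAAAAAAAAAAAAAAAAAAAAAAAAA ⇒ CB·A·AAA·AAA·AAA·AAA·AAA·AAA·AAA·AAA·AAA·AAA·AAA·AAA·AAA·AAA·AAA·AAA·AAA·AAA·AAA·AAA·AAA·AAA·AAA·AAA·AAA·AAA·AAA·AAA·AAA·AAA·AAA·AAA·AAA·AAA·AAA·AAA·AAA·AAA·AAA·AAA·AAA·AAA·AAA·AAA·AAA·AAA·AAA·AAA·AAA·AAA·AAA·AAA·AAA·AAA·AAA·AAA·AAA·AAA
    A ↦ AAA
    B ↦ A
    C ↦ CB

A->AAA, B->A, C->CB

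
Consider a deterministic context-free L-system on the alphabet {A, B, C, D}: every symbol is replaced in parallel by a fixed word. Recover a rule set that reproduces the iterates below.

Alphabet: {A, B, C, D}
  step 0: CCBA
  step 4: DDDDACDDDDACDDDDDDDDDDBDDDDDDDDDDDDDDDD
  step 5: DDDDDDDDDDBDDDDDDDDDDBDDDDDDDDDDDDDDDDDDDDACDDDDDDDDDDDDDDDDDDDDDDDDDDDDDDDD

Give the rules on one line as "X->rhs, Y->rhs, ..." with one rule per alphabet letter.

A->DD, B->AC, C->B, D->DD

  step 4 ⇒ step 5: DDDDACDDDDACDDDDDDDDDDBDDDDDDDDDDDDDDDD ⇒ DD·DD·DD·DD·DD·B·DD·DD·DD·DD·DD·B·DD·DD·DD·DD·DD·DD·DD·DD·DD·DD·AC·DD·DD·DD·DD·DD·DD·DD·DD·DD·DD·DD·DD·DD·DD·DD·DD
    A ↦ DD
    B ↦ AC
    C ↦ B
    D ↦ DD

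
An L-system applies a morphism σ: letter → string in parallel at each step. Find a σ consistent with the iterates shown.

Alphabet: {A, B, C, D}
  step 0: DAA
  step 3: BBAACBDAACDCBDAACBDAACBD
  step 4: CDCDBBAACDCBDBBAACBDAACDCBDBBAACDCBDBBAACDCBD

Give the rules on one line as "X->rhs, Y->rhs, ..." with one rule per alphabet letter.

  step 3 ⇒ step 4: BBAACBDAACDCBDAACBDAACBD ⇒ CD·CD·B·B·AA·CD·CBD·B·B·AA·CBD·AA·CD·CBD·B·B·AA·CD·CBD·B·B·AA·CD·CBD
    A ↦ B
    B ↦ CD
    C ↦ AA
    D ↦ CBD

A->B, B->CD, C->AA, D->CBD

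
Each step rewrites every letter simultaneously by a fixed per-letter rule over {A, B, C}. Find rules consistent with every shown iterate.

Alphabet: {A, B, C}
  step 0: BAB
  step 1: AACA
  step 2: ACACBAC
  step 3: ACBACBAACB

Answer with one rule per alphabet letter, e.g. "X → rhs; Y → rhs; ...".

  step 2 ⇒ step 3: ACACBAC ⇒ AC·B·AC·B·A·AC·B
    A ↦ AC
    B ↦ A
    C ↦ B

A->AC, B->A, C->B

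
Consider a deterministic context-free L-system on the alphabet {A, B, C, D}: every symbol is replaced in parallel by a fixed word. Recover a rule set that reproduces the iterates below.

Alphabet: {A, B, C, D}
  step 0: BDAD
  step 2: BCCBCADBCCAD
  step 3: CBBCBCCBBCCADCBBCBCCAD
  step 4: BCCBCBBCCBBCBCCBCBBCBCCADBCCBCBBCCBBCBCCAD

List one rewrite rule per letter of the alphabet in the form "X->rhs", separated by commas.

A->C, B->CB, C->BC, D->AD

  step 3 ⇒ step 4: CBBCBCCBBCCADCBBCBCCAD ⇒ BC·CB·CB·BC·CB·BC·BC·CB·CB·BC·BC·C·AD·BC·CB·CB·BC·CB·BC·BC·C·AD
    A ↦ C
    B ↦ CB
    C ↦ BC
    D ↦ AD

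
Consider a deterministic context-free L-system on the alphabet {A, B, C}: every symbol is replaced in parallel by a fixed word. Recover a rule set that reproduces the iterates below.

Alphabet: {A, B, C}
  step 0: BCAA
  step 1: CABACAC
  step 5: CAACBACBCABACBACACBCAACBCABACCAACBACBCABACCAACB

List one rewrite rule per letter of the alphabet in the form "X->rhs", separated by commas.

  step 0 ⇒ step 1: BCAA ⇒ CA·B·AC·AC
    A ↦ AC
    B ↦ CA
    C ↦ B

A->AC, B->CA, C->B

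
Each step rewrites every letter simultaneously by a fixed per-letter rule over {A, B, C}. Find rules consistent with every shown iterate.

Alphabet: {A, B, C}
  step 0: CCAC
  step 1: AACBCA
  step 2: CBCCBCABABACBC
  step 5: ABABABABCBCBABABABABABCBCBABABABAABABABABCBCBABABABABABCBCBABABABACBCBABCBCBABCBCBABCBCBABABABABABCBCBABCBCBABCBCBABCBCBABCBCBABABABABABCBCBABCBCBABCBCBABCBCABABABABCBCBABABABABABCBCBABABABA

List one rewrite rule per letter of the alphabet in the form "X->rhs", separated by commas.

  step 1 ⇒ step 2: AACBCA ⇒ CBC·CBC·A·BAB·A·CBC
    A ↦ CBC
    B ↦ BAB
    C ↦ A

A->CBC, B->BAB, C->A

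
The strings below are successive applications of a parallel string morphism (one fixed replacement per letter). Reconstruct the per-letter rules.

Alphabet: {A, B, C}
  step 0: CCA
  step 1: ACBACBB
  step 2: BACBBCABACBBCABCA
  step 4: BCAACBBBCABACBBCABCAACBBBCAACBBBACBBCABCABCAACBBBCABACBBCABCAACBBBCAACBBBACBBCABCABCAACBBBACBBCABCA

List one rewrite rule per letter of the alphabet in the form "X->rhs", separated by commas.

A->B, B->BCA, C->ACB

  step 1 ⇒ step 2: ACBACBB ⇒ B·ACB·BCA·B·ACB·BCA·BCA
    A ↦ B
    B ↦ BCA
    C ↦ ACB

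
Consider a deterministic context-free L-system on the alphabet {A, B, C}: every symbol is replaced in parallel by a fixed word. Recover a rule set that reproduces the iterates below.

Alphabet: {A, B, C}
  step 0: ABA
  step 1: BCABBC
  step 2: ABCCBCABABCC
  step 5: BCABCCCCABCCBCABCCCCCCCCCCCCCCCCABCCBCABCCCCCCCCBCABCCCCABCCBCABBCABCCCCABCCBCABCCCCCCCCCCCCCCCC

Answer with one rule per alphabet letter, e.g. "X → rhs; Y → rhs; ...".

  step 1 ⇒ step 2: BCABBC ⇒ AB·CC·BC·AB·AB·CC
    A ↦ BC
    B ↦ AB
    C ↦ CC

A->BC, B->AB, C->CC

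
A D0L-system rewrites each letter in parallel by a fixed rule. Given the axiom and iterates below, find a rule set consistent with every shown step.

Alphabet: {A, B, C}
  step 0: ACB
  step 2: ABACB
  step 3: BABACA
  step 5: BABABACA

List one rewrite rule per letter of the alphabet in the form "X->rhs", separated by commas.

  step 2 ⇒ step 3: ABACB ⇒ B·A·B·AC·A
    A ↦ B
    B ↦ A
    C ↦ AC

A->B, B->A, C->AC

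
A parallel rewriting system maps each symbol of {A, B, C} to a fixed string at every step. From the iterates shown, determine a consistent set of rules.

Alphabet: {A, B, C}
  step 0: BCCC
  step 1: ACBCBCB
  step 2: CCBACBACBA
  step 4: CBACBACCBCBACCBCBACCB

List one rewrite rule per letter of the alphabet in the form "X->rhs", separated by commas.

  step 1 ⇒ step 2: ACBCBCB ⇒ C·CB·A·CB·A·CB·A
    A ↦ C
    B ↦ A
    C ↦ CB

A->C, B->A, C->CB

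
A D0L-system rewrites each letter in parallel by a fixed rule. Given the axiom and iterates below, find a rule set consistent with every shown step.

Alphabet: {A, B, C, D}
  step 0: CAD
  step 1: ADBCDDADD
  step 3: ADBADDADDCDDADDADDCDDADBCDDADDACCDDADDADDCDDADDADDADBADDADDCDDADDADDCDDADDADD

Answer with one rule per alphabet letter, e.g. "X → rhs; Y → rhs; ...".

  step 0 ⇒ step 1: CAD ⇒ ADB·CDD·ADD
    A ↦ CDD
    C ↦ ADB
    D ↦ ADD
    B ↦ AC  (constrained at step 1)

A->CDD, B->AC, C->ADB, D->ADD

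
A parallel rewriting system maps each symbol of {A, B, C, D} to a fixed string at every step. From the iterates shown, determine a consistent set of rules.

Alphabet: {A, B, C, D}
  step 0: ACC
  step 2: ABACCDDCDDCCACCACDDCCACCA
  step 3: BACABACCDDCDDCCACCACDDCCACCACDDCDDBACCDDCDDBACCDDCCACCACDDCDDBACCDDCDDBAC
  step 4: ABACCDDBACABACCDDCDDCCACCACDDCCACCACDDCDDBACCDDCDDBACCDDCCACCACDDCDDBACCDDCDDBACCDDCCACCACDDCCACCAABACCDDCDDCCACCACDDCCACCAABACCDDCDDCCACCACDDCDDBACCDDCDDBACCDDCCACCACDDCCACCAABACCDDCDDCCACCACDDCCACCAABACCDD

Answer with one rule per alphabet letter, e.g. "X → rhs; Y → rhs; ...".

A->BAC, B->A, C->CDD, D->CCA

  step 3 ⇒ step 4: BACABACCDDCDDCCACCACDDCCACCACDDCDDBACCDDCDDBACCDDCCACCACDDCDDBACCDDCDDBAC ⇒ A·BAC·CDD·BAC·A·BAC·CDD·CDD·CCA·CCA·CDD·CCA·CCA·CDD·CDD·BAC·CDD·CDD·BAC·CDD·CCA·CCA·CDD·CDD·BAC·CDD·CDD·BAC·CDD·CCA·CCA·CDD·CCA·CCA·A·BAC·CDD·CDD·CCA·CCA·CDD·CCA·CCA·A·BAC·CDD·CDD·CCA·CCA·CDD·CDD·BAC·CDD·CDD·BAC·CDD·CCA·CCA·CDD·CCA·CCA·A·BAC·CDD·CDD·CCA·CCA·CDD·CCA·CCA·A·BAC·CDD
    A ↦ BAC
    B ↦ A
    C ↦ CDD
    D ↦ CCA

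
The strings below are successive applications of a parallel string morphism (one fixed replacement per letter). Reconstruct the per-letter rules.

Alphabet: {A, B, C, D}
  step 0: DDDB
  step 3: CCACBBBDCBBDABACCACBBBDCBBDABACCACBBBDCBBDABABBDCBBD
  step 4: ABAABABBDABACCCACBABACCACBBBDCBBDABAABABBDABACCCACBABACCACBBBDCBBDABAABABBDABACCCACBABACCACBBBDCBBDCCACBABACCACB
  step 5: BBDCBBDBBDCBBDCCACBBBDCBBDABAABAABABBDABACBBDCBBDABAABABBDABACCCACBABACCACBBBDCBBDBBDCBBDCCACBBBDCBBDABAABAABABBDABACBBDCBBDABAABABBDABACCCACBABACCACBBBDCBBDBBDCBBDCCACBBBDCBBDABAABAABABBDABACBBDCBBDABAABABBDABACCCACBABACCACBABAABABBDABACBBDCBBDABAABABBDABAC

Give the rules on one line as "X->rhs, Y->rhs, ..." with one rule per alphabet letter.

  step 4 ⇒ step 5: ABAABABBDABACCCACBABACCACBBBDCBBDABAABABBDABACCCACBABACCACBBBDCBBDABAABABBDABACCCACBABACCACBBBDCBBDCCACBABACCACB ⇒ BBD·C·BBD·BBD·C·BBD·C·C·ACB·BBD·C·BBD·ABA·ABA·ABA·BBD·ABA·C·BBD·C·BBD·ABA·ABA·BBD·ABA·C·C·C·ACB·ABA·C·C·ACB·BBD·C·BBD·BBD·C·BBD·C·C·ACB·BBD·C·BBD·ABA·ABA·ABA·BBD·ABA·C·BBD·C·BBD·ABA·ABA·BBD·ABA·C·C·C·ACB·ABA·C·C·ACB·BBD·C·BBD·BBD·C·BBD·C·C·ACB·BBD·C·BBD·ABA·ABA·ABA·BBD·ABA·C·BBD·C·BBD·ABA·ABA·BBD·ABA·C·C·C·ACB·ABA·C·C·ACB·ABA·ABA·BBD·ABA·C·BBD·C·BBD·ABA·ABA·BBD·ABA·C
    A ↦ BBD
    B ↦ C
    C ↦ ABA
    D ↦ ACB

A->BBD, B->C, C->ABA, D->ACB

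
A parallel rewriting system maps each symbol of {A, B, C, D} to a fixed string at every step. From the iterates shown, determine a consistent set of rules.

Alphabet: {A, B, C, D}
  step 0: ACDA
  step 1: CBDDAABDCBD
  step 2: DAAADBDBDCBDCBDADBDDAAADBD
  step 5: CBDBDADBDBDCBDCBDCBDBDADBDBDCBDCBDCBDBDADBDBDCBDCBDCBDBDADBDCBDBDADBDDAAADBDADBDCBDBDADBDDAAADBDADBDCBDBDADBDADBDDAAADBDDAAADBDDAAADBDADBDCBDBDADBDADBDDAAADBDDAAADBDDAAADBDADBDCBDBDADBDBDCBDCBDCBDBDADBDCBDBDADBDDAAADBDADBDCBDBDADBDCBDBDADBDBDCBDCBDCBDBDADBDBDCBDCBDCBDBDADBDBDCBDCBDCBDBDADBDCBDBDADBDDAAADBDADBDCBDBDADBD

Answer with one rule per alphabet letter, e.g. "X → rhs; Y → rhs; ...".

  step 1 ⇒ step 2: CBDDAABDCBD ⇒ DAA·AD·BD·BD·CBD·CBD·AD·BD·DAA·AD·BD
    A ↦ CBD
    B ↦ AD
    C ↦ DAA
    D ↦ BD

A->CBD, B->AD, C->DAA, D->BD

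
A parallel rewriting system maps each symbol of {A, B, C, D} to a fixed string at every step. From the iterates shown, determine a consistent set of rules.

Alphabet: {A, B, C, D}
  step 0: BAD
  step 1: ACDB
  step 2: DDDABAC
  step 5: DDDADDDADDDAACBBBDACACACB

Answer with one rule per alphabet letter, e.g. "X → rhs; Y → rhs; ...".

A->D, B->AC, C->DDA, D->B

  step 1 ⇒ step 2: ACDB ⇒ D·DDA·B·AC
    A ↦ D
    B ↦ AC
    C ↦ DDA
    D ↦ B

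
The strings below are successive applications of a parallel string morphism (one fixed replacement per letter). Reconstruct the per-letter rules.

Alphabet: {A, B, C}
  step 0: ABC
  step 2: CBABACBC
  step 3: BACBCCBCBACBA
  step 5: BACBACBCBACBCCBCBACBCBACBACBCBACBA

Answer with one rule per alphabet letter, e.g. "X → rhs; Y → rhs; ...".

A->BC, B->C, C->BA

  step 2 ⇒ step 3: CBABACBC ⇒ BA·C·BC·C·BC·BA·C·BA
    A ↦ BC
    B ↦ C
    C ↦ BA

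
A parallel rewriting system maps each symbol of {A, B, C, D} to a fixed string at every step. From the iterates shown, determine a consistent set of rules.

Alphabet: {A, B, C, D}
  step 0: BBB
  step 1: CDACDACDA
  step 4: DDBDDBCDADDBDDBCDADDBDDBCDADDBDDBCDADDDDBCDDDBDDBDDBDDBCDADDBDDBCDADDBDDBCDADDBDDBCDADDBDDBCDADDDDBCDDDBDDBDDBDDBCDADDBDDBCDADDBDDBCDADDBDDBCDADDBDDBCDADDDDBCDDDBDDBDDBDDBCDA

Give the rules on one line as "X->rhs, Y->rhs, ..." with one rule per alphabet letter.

A->CD, B->CDA, C->DD, D->DDB

  step 0 ⇒ step 1: BBB ⇒ CDA·CDA·CDA
    B ↦ CDA
    A ↦ CD  (constrained at step 1)
    C ↦ DD  (constrained at step 1)
    D ↦ DDB  (constrained at step 1)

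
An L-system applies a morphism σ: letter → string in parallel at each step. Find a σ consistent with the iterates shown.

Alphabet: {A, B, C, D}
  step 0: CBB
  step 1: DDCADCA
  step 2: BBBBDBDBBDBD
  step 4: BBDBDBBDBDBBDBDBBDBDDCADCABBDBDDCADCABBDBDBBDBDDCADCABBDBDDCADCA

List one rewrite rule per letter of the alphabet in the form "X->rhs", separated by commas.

A->BD, B->DCA, C->D, D->BB

  step 1 ⇒ step 2: DDCADCA ⇒ BB·BB·D·BD·BB·D·BD
    A ↦ BD
    C ↦ D
    D ↦ BB
  step 0 ⇒ step 1: CBB ⇒ D·DCA·DCA
    B ↦ DCA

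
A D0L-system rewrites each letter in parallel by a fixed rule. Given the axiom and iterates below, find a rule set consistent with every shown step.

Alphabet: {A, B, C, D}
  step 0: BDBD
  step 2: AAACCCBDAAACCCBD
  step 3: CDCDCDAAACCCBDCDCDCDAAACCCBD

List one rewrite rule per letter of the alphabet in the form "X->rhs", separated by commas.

  step 2 ⇒ step 3: AAACCCBDAAACCCBD ⇒ CD·CD·CD·A·A·A·CCC·BD·CD·CD·CD·A·A·A·CCC·BD
    A ↦ CD
    B ↦ CCC
    C ↦ A
    D ↦ BD

A->CD, B->CCC, C->A, D->BD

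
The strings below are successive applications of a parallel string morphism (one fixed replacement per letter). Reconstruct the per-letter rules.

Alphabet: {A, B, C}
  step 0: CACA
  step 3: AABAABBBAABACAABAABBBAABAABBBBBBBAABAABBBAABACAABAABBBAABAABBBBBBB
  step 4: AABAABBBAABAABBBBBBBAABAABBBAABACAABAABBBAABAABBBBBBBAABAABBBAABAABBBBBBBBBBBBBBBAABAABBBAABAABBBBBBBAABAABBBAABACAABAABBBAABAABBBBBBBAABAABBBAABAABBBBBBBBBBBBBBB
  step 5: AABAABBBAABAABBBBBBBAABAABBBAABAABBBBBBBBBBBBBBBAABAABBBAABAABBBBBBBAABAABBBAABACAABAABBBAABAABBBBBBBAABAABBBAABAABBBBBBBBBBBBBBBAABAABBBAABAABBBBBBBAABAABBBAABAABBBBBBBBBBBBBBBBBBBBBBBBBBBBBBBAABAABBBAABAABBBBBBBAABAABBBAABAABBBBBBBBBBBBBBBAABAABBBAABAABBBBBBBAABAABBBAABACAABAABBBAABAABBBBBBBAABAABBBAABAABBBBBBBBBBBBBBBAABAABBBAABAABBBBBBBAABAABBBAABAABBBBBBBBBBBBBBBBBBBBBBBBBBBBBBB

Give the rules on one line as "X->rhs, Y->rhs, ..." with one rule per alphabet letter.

A->AAB, B->BB, C->AC

  step 4 ⇒ step 5: AABAABBBAABAABBBBBBBAABAABBBAABACAABAABBBAABAABBBBBBBAABAABBBAABAABBBBBBBBBBBBBBBAABAABBBAABAABBBBBBBAABAABBBAABACAABAABBBAABAABBBBBBBAABAABBBAABAABBBBBBBBBBBBBBB ⇒ AAB·AAB·BB·AAB·AAB·BB·BB·BB·AAB·AAB·BB·AAB·AAB·BB·BB·BB·BB·BB·BB·BB·AAB·AAB·BB·AAB·AAB·BB·BB·BB·AAB·AAB·BB·AAB·AC·AAB·AAB·BB·AAB·AAB·BB·BB·BB·AAB·AAB·BB·AAB·AAB·BB·BB·BB·BB·BB·BB·BB·AAB·AAB·BB·AAB·AAB·BB·BB·BB·AAB·AAB·BB·AAB·AAB·BB·BB·BB·BB·BB·BB·BB·BB·BB·BB·BB·BB·BB·BB·BB·AAB·AAB·BB·AAB·AAB·BB·BB·BB·AAB·AAB·BB·AAB·AAB·BB·BB·BB·BB·BB·BB·BB·AAB·AAB·BB·AAB·AAB·BB·BB·BB·AAB·AAB·BB·AAB·AC·AAB·AAB·BB·AAB·AAB·BB·BB·BB·AAB·AAB·BB·AAB·AAB·BB·BB·BB·BB·BB·BB·BB·AAB·AAB·BB·AAB·AAB·BB·BB·BB·AAB·AAB·BB·AAB·AAB·BB·BB·BB·BB·BB·BB·BB·BB·BB·BB·BB·BB·BB·BB·BB
    A ↦ AAB
    B ↦ BB
    C ↦ AC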